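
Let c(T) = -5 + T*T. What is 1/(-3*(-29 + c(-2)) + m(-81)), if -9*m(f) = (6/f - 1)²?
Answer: 6561/589649 ≈ 0.011127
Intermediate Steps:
c(T) = -5 + T²
m(f) = -(-1 + 6/f)²/9 (m(f) = -(6/f - 1)²/9 = -(-1 + 6/f)²/9)
1/(-3*(-29 + c(-2)) + m(-81)) = 1/(-3*(-29 + (-5 + (-2)²)) - ⅑*(-6 - 81)²/(-81)²) = 1/(-3*(-29 + (-5 + 4)) - ⅑*1/6561*(-87)²) = 1/(-3*(-29 - 1) - ⅑*1/6561*7569) = 1/(-3*(-30) - 841/6561) = 1/(90 - 841/6561) = 1/(589649/6561) = 6561/589649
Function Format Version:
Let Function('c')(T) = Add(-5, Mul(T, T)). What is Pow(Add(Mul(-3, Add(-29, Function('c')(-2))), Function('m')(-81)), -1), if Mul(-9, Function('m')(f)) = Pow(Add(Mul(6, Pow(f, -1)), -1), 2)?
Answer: Rational(6561, 589649) ≈ 0.011127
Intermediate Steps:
Function('c')(T) = Add(-5, Pow(T, 2))
Function('m')(f) = Mul(Rational(-1, 9), Pow(Add(-1, Mul(6, Pow(f, -1))), 2)) (Function('m')(f) = Mul(Rational(-1, 9), Pow(Add(Mul(6, Pow(f, -1)), -1), 2)) = Mul(Rational(-1, 9), Pow(Add(-1, Mul(6, Pow(f, -1))), 2)))
Pow(Add(Mul(-3, Add(-29, Function('c')(-2))), Function('m')(-81)), -1) = Pow(Add(Mul(-3, Add(-29, Add(-5, Pow(-2, 2)))), Mul(Rational(-1, 9), Pow(-81, -2), Pow(Add(-6, -81), 2))), -1) = Pow(Add(Mul(-3, Add(-29, Add(-5, 4))), Mul(Rational(-1, 9), Rational(1, 6561), Pow(-87, 2))), -1) = Pow(Add(Mul(-3, Add(-29, -1)), Mul(Rational(-1, 9), Rational(1, 6561), 7569)), -1) = Pow(Add(Mul(-3, -30), Rational(-841, 6561)), -1) = Pow(Add(90, Rational(-841, 6561)), -1) = Pow(Rational(589649, 6561), -1) = Rational(6561, 589649)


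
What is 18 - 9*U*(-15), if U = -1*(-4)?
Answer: 558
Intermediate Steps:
U = 4
18 - 9*U*(-15) = 18 - 9*4*(-15) = 18 - 36*(-15) = 18 + 540 = 558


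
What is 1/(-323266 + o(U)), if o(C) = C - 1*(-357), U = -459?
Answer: -1/323368 ≈ -3.0925e-6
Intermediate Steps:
o(C) = 357 + C (o(C) = C + 357 = 357 + C)
1/(-323266 + o(U)) = 1/(-323266 + (357 - 459)) = 1/(-323266 - 102) = 1/(-323368) = -1/323368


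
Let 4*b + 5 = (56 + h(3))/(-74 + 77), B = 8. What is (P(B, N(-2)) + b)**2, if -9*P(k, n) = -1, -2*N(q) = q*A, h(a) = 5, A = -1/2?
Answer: 5041/324 ≈ 15.559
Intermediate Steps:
A = -1/2 (A = -1*1/2 = -1/2 ≈ -0.50000)
N(q) = q/4 (N(q) = -q*(-1)/(2*2) = -(-1)*q/4 = q/4)
P(k, n) = 1/9 (P(k, n) = -1/9*(-1) = 1/9)
b = 23/6 (b = -5/4 + ((56 + 5)/(-74 + 77))/4 = -5/4 + (61/3)/4 = -5/4 + (61*(1/3))/4 = -5/4 + (1/4)*(61/3) = -5/4 + 61/12 = 23/6 ≈ 3.8333)
(P(B, N(-2)) + b)**2 = (1/9 + 23/6)**2 = (71/18)**2 = 5041/324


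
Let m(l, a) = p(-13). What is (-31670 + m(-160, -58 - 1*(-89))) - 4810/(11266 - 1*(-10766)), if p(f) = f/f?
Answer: -348868109/11016 ≈ -31669.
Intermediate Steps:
p(f) = 1
m(l, a) = 1
(-31670 + m(-160, -58 - 1*(-89))) - 4810/(11266 - 1*(-10766)) = (-31670 + 1) - 4810/(11266 - 1*(-10766)) = -31669 - 4810/(11266 + 10766) = -31669 - 4810/22032 = -31669 - 4810*1/22032 = -31669 - 2405/11016 = -348868109/11016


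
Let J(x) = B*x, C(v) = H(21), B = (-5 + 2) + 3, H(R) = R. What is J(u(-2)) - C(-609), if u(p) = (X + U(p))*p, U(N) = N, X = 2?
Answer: -21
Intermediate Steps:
B = 0 (B = -3 + 3 = 0)
C(v) = 21
u(p) = p*(2 + p) (u(p) = (2 + p)*p = p*(2 + p))
J(x) = 0 (J(x) = 0*x = 0)
J(u(-2)) - C(-609) = 0 - 1*21 = 0 - 21 = -21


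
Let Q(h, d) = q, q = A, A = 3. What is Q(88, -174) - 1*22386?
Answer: -22383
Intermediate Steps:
q = 3
Q(h, d) = 3
Q(88, -174) - 1*22386 = 3 - 1*22386 = 3 - 22386 = -22383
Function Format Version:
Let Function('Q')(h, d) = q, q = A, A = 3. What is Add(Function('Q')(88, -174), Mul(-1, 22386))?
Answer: -22383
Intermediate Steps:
q = 3
Function('Q')(h, d) = 3
Add(Function('Q')(88, -174), Mul(-1, 22386)) = Add(3, Mul(-1, 22386)) = Add(3, -22386) = -22383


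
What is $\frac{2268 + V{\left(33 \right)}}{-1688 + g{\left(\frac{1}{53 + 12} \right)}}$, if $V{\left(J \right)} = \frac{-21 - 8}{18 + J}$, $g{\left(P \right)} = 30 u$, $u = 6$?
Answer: $- \frac{115639}{76908} \approx -1.5036$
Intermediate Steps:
$g{\left(P \right)} = 180$ ($g{\left(P \right)} = 30 \cdot 6 = 180$)
$V{\left(J \right)} = - \frac{29}{18 + J}$
$\frac{2268 + V{\left(33 \right)}}{-1688 + g{\left(\frac{1}{53 + 12} \right)}} = \frac{2268 - \frac{29}{18 + 33}}{-1688 + 180} = \frac{2268 - \frac{29}{51}}{-1508} = \left(2268 - \frac{29}{51}\right) \left(- \frac{1}{1508}\right) = \frac{115639}{51} \left(- \frac{1}{1508}\right) = - \frac{115639}{76908}$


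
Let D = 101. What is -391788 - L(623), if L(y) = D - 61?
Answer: -391828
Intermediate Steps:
L(y) = 40 (L(y) = 101 - 61 = 40)
-391788 - L(623) = -391788 - 1*40 = -391788 - 40 = -391828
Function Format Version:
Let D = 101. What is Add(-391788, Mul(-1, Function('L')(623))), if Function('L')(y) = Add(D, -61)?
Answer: -391828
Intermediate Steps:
Function('L')(y) = 40 (Function('L')(y) = Add(101, -61) = 40)
Add(-391788, Mul(-1, Function('L')(623))) = Add(-391788, Mul(-1, 40)) = Add(-391788, -40) = -391828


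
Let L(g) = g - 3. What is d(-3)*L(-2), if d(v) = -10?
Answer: 50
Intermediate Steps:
L(g) = -3 + g
d(-3)*L(-2) = -10*(-3 - 2) = -10*(-5) = 50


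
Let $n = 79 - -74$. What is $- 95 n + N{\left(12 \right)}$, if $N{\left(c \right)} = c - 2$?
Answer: $-14525$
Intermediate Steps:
$N{\left(c \right)} = -2 + c$ ($N{\left(c \right)} = c - 2 = -2 + c$)
$n = 153$ ($n = 79 + 74 = 153$)
$- 95 n + N{\left(12 \right)} = \left(-95\right) 153 + \left(-2 + 12\right) = -14535 + 10 = -14525$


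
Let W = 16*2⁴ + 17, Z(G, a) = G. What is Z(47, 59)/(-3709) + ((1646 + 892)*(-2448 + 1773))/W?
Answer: -2118028727/337519 ≈ -6275.3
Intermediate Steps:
W = 273 (W = 16*16 + 17 = 256 + 17 = 273)
Z(47, 59)/(-3709) + ((1646 + 892)*(-2448 + 1773))/W = 47/(-3709) + ((1646 + 892)*(-2448 + 1773))/273 = 47*(-1/3709) + (2538*(-675))*(1/273) = -47/3709 - 1713150*1/273 = -47/3709 - 571050/91 = -2118028727/337519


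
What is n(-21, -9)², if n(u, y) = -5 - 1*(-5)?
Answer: 0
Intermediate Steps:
n(u, y) = 0 (n(u, y) = -5 + 5 = 0)
n(-21, -9)² = 0² = 0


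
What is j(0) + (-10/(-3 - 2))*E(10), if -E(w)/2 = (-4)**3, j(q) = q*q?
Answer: 256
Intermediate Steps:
j(q) = q**2
E(w) = 128 (E(w) = -2*(-4)**3 = -2*(-64) = 128)
j(0) + (-10/(-3 - 2))*E(10) = 0**2 - 10/(-3 - 2)*128 = 0 - 10/(-5)*128 = 0 - 10*(-1/5)*128 = 0 + 2*128 = 0 + 256 = 256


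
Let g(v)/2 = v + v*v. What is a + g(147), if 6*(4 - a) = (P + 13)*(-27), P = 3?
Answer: 43588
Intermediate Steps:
a = 76 (a = 4 - (3 + 13)*(-27)/6 = 4 - 8*(-27)/3 = 4 - 1/6*(-432) = 4 + 72 = 76)
g(v) = 2*v + 2*v**2 (g(v) = 2*(v + v*v) = 2*(v + v**2) = 2*v + 2*v**2)
a + g(147) = 76 + 2*147*(1 + 147) = 76 + 2*147*148 = 76 + 43512 = 43588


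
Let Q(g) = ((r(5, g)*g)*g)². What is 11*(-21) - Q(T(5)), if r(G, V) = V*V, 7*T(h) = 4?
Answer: -1331734567/5764801 ≈ -231.01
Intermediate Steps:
T(h) = 4/7 (T(h) = (⅐)*4 = 4/7)
r(G, V) = V²
Q(g) = g⁸ (Q(g) = ((g²*g)*g)² = (g³*g)² = (g⁴)² = g⁸)
11*(-21) - Q(T(5)) = 11*(-21) - (4/7)⁸ = -231 - 1*65536/5764801 = -231 - 65536/5764801 = -1331734567/5764801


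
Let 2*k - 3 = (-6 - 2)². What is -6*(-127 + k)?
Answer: 561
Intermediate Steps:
k = 67/2 (k = 3/2 + (-6 - 2)²/2 = 3/2 + (½)*(-8)² = 3/2 + (½)*64 = 3/2 + 32 = 67/2 ≈ 33.500)
-6*(-127 + k) = -6*(-127 + 67/2) = -6*(-187/2) = 561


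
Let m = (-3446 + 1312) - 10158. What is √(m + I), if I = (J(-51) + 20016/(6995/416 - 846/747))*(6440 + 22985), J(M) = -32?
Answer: 6*√298107391774223983/541481 ≈ 6050.0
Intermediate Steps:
m = -12292 (m = -2134 - 10158 = -12292)
I = 19826125272800/541481 (I = (-32 + 20016/(6995/416 - 846/747))*(6440 + 22985) = (-32 + 20016/(6995*(1/416) - 846*1/747))*29425 = (-32 + 20016/(6995/416 - 94/83))*29425 = (-32 + 20016/(541481/34528))*29425 = (-32 + 20016*(34528/541481))*29425 = (-32 + 691112448/541481)*29425 = (673785056/541481)*29425 = 19826125272800/541481 ≈ 3.6615e+7)
√(m + I) = √(-12292 + 19826125272800/541481) = √(19819469388348/541481) = 6*√298107391774223983/541481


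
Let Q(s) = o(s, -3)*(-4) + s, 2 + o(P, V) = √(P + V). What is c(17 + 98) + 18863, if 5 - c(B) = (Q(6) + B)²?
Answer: 2179 + 1032*√3 ≈ 3966.5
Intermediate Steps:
o(P, V) = -2 + √(P + V)
Q(s) = 8 + s - 4*√(-3 + s) (Q(s) = (-2 + √(s - 3))*(-4) + s = (-2 + √(-3 + s))*(-4) + s = (8 - 4*√(-3 + s)) + s = 8 + s - 4*√(-3 + s))
c(B) = 5 - (14 + B - 4*√3)² (c(B) = 5 - ((8 + 6 - 4*√(-3 + 6)) + B)² = 5 - ((8 + 6 - 4*√3) + B)² = 5 - ((14 - 4*√3) + B)² = 5 - (14 + B - 4*√3)²)
c(17 + 98) + 18863 = (5 - (14 + (17 + 98) - 4*√3)²) + 18863 = (5 - (14 + 115 - 4*√3)²) + 18863 = (5 - (129 - 4*√3)²) + 18863 = 18868 - (129 - 4*√3)²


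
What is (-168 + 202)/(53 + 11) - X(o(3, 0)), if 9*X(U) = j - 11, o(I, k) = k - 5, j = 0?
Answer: 505/288 ≈ 1.7535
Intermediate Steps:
o(I, k) = -5 + k
X(U) = -11/9 (X(U) = (0 - 11)/9 = (1/9)*(-11) = -11/9)
(-168 + 202)/(53 + 11) - X(o(3, 0)) = (-168 + 202)/(53 + 11) - 1*(-11/9) = 34/64 + 11/9 = 34*(1/64) + 11/9 = 17/32 + 11/9 = 505/288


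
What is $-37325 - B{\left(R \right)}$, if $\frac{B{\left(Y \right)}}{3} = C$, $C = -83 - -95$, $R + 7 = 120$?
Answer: $-37361$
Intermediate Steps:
$R = 113$ ($R = -7 + 120 = 113$)
$C = 12$ ($C = -83 + 95 = 12$)
$B{\left(Y \right)} = 36$ ($B{\left(Y \right)} = 3 \cdot 12 = 36$)
$-37325 - B{\left(R \right)} = -37325 - 36 = -37361$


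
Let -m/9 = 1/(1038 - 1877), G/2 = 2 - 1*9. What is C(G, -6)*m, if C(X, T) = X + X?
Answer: -252/839 ≈ -0.30036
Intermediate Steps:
G = -14 (G = 2*(2 - 1*9) = 2*(2 - 9) = 2*(-7) = -14)
C(X, T) = 2*X
m = 9/839 (m = -9/(1038 - 1877) = -9/(-839) = -9*(-1/839) = 9/839 ≈ 0.010727)
C(G, -6)*m = (2*(-14))*(9/839) = -28*9/839 = -252/839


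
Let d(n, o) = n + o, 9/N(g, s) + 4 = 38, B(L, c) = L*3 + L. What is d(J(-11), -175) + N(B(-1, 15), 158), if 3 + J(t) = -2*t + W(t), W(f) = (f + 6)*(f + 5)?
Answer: -4275/34 ≈ -125.74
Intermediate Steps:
W(f) = (5 + f)*(6 + f) (W(f) = (6 + f)*(5 + f) = (5 + f)*(6 + f))
B(L, c) = 4*L (B(L, c) = 3*L + L = 4*L)
N(g, s) = 9/34 (N(g, s) = 9/(-4 + 38) = 9/34)
J(t) = 27 + t² + 9*t (J(t) = -3 + (-2*t + (30 + t² + 11*t)) = -3 + (30 + t² + 9*t) = 27 + t² + 9*t)
d(J(-11), -175) + N(B(-1, 15), 158) = ((27 + (-11)² + 9*(-11)) - 175) + 9/34 = ((27 + 121 - 99) - 175) + 9/34 = (49 - 175) + 9/34 = -126 + 9/34 = -4275/34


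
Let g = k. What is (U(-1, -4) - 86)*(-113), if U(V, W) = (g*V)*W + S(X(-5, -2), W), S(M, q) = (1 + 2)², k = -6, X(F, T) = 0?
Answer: 11413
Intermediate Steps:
S(M, q) = 9 (S(M, q) = 3² = 9)
g = -6
U(V, W) = 9 - 6*V*W (U(V, W) = (-6*V)*W + 9 = -6*V*W + 9 = 9 - 6*V*W)
(U(-1, -4) - 86)*(-113) = ((9 - 6*(-1)*(-4)) - 86)*(-113) = ((9 - 24) - 86)*(-113) = (-15 - 86)*(-113) = -101*(-113) = 11413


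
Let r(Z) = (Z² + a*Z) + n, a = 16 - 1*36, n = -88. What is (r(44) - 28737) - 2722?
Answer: -30491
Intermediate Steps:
a = -20 (a = 16 - 36 = -20)
r(Z) = -88 + Z² - 20*Z (r(Z) = (Z² - 20*Z) - 88 = -88 + Z² - 20*Z)
(r(44) - 28737) - 2722 = ((-88 + 44² - 20*44) - 28737) - 2722 = ((-88 + 1936 - 880) - 28737) - 2722 = (968 - 28737) - 2722 = -27769 - 2722 = -30491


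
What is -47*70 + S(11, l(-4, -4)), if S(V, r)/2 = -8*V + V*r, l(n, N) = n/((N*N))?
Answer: -6943/2 ≈ -3471.5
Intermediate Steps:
l(n, N) = n/N² (l(n, N) = n/(N²) = n/N²)
S(V, r) = -16*V + 2*V*r (S(V, r) = 2*(-8*V + V*r) = -16*V + 2*V*r)
-47*70 + S(11, l(-4, -4)) = -47*70 + 2*11*(-8 - 4/(-4)²) = -3290 + 2*11*(-8 - 4*1/16) = -3290 + 2*11*(-8 - ¼) = -3290 + 2*11*(-33/4) = -3290 - 363/2 = -6943/2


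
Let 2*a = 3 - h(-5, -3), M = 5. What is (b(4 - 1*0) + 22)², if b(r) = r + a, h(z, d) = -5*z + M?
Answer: 625/4 ≈ 156.25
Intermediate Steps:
h(z, d) = 5 - 5*z (h(z, d) = -5*z + 5 = 5 - 5*z)
a = -27/2 (a = (3 - (5 - 5*(-5)))/2 = (3 - (5 + 25))/2 = (3 - 1*30)/2 = (3 - 30)/2 = (½)*(-27) = -27/2 ≈ -13.500)
b(r) = -27/2 + r (b(r) = r - 27/2 = -27/2 + r)
(b(4 - 1*0) + 22)² = ((-27/2 + (4 - 1*0)) + 22)² = ((-27/2 + (4 + 0)) + 22)² = ((-27/2 + 4) + 22)² = (-19/2 + 22)² = (25/2)² = 625/4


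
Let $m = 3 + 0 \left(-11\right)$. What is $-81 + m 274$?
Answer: $741$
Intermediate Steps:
$m = 3$ ($m = 3 + 0 = 3$)
$-81 + m 274 = -81 + 3 \cdot 274 = -81 + 822 = 741$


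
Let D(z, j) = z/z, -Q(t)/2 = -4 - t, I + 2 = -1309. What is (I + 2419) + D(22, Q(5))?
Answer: 1109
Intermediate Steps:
I = -1311 (I = -2 - 1309 = -1311)
Q(t) = 8 + 2*t (Q(t) = -2*(-4 - t) = 8 + 2*t)
D(z, j) = 1
(I + 2419) + D(22, Q(5)) = (-1311 + 2419) + 1 = 1108 + 1 = 1109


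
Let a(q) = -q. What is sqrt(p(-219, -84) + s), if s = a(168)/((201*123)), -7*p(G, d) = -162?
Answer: 5*sqrt(3079678182)/57687 ≈ 4.8100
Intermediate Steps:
p(G, d) = 162/7 (p(G, d) = -1/7*(-162) = 162/7)
s = -56/8241 (s = (-1*168)/((201*123)) = -168/24723 = -168*1/24723 = -56/8241 ≈ -0.0067953)
sqrt(p(-219, -84) + s) = sqrt(162/7 - 56/8241) = sqrt(1334650/57687) = 5*sqrt(3079678182)/57687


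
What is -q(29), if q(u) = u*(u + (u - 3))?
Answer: -1595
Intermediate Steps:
q(u) = u*(-3 + 2*u) (q(u) = u*(u + (-3 + u)) = u*(-3 + 2*u))
-q(29) = -29*(-3 + 2*29) = -29*(-3 + 58) = -29*55 = -1*1595 = -1595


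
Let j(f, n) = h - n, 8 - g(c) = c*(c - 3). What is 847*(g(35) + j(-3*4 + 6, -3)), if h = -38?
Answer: -971509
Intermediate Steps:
g(c) = 8 - c*(-3 + c) (g(c) = 8 - c*(c - 3) = 8 - c*(-3 + c))
j(f, n) = -38 - n
847*(g(35) + j(-3*4 + 6, -3)) = 847*((8 - 1*35² + 3*35) + (-38 - 1*(-3))) = 847*((8 - 1*1225 + 105) + (-38 + 3)) = 847*((8 - 1225 + 105) - 35) = 847*(-1112 - 35) = 847*(-1147) = -971509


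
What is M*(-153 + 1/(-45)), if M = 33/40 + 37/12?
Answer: -1614767/2700 ≈ -598.06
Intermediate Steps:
M = 469/120 (M = 33*(1/40) + 37*(1/12) = 33/40 + 37/12 = 469/120 ≈ 3.9083)
M*(-153 + 1/(-45)) = 469*(-153 + 1/(-45))/120 = 469*(-153 - 1/45)/120 = (469/120)*(-6886/45) = -1614767/2700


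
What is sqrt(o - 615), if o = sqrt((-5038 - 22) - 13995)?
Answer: sqrt(-615 + I*sqrt(19055)) ≈ 2.766 + 24.953*I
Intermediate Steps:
o = I*sqrt(19055) (o = sqrt(-5060 - 13995) = sqrt(-19055) = I*sqrt(19055) ≈ 138.04*I)
sqrt(o - 615) = sqrt(I*sqrt(19055) - 615) = sqrt(-615 + I*sqrt(19055))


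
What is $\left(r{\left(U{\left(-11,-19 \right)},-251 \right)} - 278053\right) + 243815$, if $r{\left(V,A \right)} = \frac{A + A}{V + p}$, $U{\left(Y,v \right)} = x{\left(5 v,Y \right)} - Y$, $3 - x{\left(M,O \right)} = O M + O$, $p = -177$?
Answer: $- \frac{40982384}{1197} \approx -34238.0$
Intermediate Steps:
$x{\left(M,O \right)} = 3 - O - M O$ ($x{\left(M,O \right)} = 3 - \left(O M + O\right) = 3 - \left(M O + O\right) = 3 - \left(O + M O\right) = 3 - O - M O$)
$U{\left(Y,v \right)} = 3 - 2 Y - 5 Y v$ ($U{\left(Y,v \right)} = \left(3 - Y - 5 v Y\right) - Y = \left(3 - Y - 5 Y v\right) - Y = 3 - 2 Y - 5 Y v$)
$r{\left(V,A \right)} = \frac{2 A}{-177 + V}$ ($r{\left(V,A \right)} = \frac{A + A}{V - 177} = \frac{2 A}{-177 + V}$)
$\left(r{\left(U{\left(-11,-19 \right)},-251 \right)} - 278053\right) + 243815 = \left(2 \left(-251\right) \frac{1}{-177 - \left(-25 + 1045\right)} - 278053\right) + 243815 = \left(2 \left(-251\right) \frac{1}{-177 + \left(3 + 22 - 1045\right)} - 278053\right) + 243815 = \left(2 \left(-251\right) \frac{1}{-177 - 1020} - 278053\right) + 243815 = \left(2 \left(-251\right) \frac{1}{-1197} - 278053\right) + 243815 = \left(2 \left(-251\right) \left(- \frac{1}{1197}\right) - 278053\right) + 243815 = \left(\frac{502}{1197} - 278053\right) + 243815 = - \frac{332828939}{1197} + 243815 = - \frac{40982384}{1197}$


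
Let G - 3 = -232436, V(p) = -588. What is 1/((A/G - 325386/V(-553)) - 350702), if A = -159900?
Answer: -22778434/7975821616445 ≈ -2.8559e-6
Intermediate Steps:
G = -232433 (G = 3 - 232436 = -232433)
1/((A/G - 325386/V(-553)) - 350702) = 1/((-159900/(-232433) - 325386/(-588)) - 350702) = 1/((-159900*(-1/232433) - 325386*(-1/588)) - 350702) = 1/((159900/232433 + 54231/98) - 350702) = 1/(12620744223/22778434 - 350702) = 1/(-7975821616445/22778434) = -22778434/7975821616445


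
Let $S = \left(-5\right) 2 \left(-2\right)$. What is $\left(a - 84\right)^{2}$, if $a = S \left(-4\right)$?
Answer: $26896$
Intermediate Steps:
$S = 20$ ($S = \left(-10\right) \left(-2\right) = 20$)
$a = -80$ ($a = 20 \left(-4\right) = -80$)
$\left(a - 84\right)^{2} = \left(-80 - 84\right)^{2} = \left(-164\right)^{2} = 26896$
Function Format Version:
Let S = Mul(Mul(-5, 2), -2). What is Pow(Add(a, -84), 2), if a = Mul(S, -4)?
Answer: 26896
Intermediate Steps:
S = 20 (S = Mul(-10, -2) = 20)
a = -80 (a = Mul(20, -4) = -80)
Pow(Add(a, -84), 2) = Pow(Add(-80, -84), 2) = Pow(-164, 2) = 26896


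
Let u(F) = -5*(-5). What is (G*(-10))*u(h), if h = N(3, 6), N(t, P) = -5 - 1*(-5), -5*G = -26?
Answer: -1300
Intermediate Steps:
G = 26/5 (G = -⅕*(-26) = 26/5 ≈ 5.2000)
N(t, P) = 0 (N(t, P) = -5 + 5 = 0)
h = 0
u(F) = 25
(G*(-10))*u(h) = ((26/5)*(-10))*25 = -52*25 = -1300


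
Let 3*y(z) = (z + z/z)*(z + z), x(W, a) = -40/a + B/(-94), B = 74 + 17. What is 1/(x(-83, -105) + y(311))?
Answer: 1974/127692953 ≈ 1.5459e-5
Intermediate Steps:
B = 91
x(W, a) = -91/94 - 40/a (x(W, a) = -40/a + 91/(-94) = -40/a + 91*(-1/94) = -40/a - 91/94 = -91/94 - 40/a)
y(z) = 2*z*(1 + z)/3 (y(z) = ((z + z/z)*(z + z))/3 = ((z + 1)*(2*z))/3 = ((1 + z)*(2*z))/3 = (2*z*(1 + z))/3 = 2*z*(1 + z)/3)
1/(x(-83, -105) + y(311)) = 1/((-91/94 - 40/(-105)) + (⅔)*311*(1 + 311)) = 1/((-91/94 - 40*(-1/105)) + (⅔)*311*312) = 1/((-91/94 + 8/21) + 64688) = 1/(-1159/1974 + 64688) = 1/(127692953/1974) = 1974/127692953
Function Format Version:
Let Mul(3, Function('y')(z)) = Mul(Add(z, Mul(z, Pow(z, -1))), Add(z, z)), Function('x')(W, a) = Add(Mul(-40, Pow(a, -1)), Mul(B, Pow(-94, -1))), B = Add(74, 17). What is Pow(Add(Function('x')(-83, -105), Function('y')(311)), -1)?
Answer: Rational(1974, 127692953) ≈ 1.5459e-5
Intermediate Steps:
B = 91
Function('x')(W, a) = Add(Rational(-91, 94), Mul(-40, Pow(a, -1))) (Function('x')(W, a) = Add(Mul(-40, Pow(a, -1)), Mul(91, Pow(-94, -1))) = Add(Mul(-40, Pow(a, -1)), Mul(91, Rational(-1, 94))) = Add(Mul(-40, Pow(a, -1)), Rational(-91, 94)) = Add(Rational(-91, 94), Mul(-40, Pow(a, -1))))
Function('y')(z) = Mul(Rational(2, 3), z, Add(1, z)) (Function('y')(z) = Mul(Rational(1, 3), Mul(Add(z, Mul(z, Pow(z, -1))), Add(z, z))) = Mul(Rational(1, 3), Mul(Add(z, 1), Mul(2, z))) = Mul(Rational(1, 3), Mul(Add(1, z), Mul(2, z))) = Mul(Rational(1, 3), Mul(2, z, Add(1, z))) = Mul(Rational(2, 3), z, Add(1, z)))
Pow(Add(Function('x')(-83, -105), Function('y')(311)), -1) = Pow(Add(Add(Rational(-91, 94), Mul(-40, Pow(-105, -1))), Mul(Rational(2, 3), 311, Add(1, 311))), -1) = Pow(Add(Add(Rational(-91, 94), Mul(-40, Rational(-1, 105))), Mul(Rational(2, 3), 311, 312)), -1) = Pow(Add(Add(Rational(-91, 94), Rational(8, 21)), 64688), -1) = Pow(Add(Rational(-1159, 1974), 64688), -1) = Pow(Rational(127692953, 1974), -1) = Rational(1974, 127692953)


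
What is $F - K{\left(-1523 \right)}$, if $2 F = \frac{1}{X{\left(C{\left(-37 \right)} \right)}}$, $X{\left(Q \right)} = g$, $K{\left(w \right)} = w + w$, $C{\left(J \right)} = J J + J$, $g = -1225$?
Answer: $\frac{7462699}{2450} \approx 3046.0$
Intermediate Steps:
$C{\left(J \right)} = J + J^{2}$ ($C{\left(J \right)} = J^{2} + J = J + J^{2}$)
$K{\left(w \right)} = 2 w$
$X{\left(Q \right)} = -1225$
$F = - \frac{1}{2450}$ ($F = \frac{1}{2 \left(-1225\right)} = \frac{1}{2} \left(- \frac{1}{1225}\right) = - \frac{1}{2450} \approx -0.00040816$)
$F - K{\left(-1523 \right)} = - \frac{1}{2450} - 2 \left(-1523\right) = - \frac{1}{2450} - -3046 = - \frac{1}{2450} + 3046 = \frac{7462699}{2450}$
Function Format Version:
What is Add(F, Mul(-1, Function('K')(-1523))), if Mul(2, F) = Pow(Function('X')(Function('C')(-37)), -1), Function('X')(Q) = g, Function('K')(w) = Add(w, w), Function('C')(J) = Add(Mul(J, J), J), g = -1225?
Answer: Rational(7462699, 2450) ≈ 3046.0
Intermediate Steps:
Function('C')(J) = Add(J, Pow(J, 2)) (Function('C')(J) = Add(Pow(J, 2), J) = Add(J, Pow(J, 2)))
Function('K')(w) = Mul(2, w)
Function('X')(Q) = -1225
F = Rational(-1, 2450) (F = Mul(Rational(1, 2), Pow(-1225, -1)) = Mul(Rational(1, 2), Rational(-1, 1225)) = Rational(-1, 2450) ≈ -0.00040816)
Add(F, Mul(-1, Function('K')(-1523))) = Add(Rational(-1, 2450), Mul(-1, Mul(2, -1523))) = Add(Rational(-1, 2450), Mul(-1, -3046)) = Add(Rational(-1, 2450), 3046) = Rational(7462699, 2450)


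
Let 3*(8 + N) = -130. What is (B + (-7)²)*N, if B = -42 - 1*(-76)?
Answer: -12782/3 ≈ -4260.7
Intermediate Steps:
N = -154/3 (N = -8 + (⅓)*(-130) = -8 - 130/3 = -154/3 ≈ -51.333)
B = 34 (B = -42 + 76 = 34)
(B + (-7)²)*N = (34 + (-7)²)*(-154/3) = (34 + 49)*(-154/3) = 83*(-154/3) = -12782/3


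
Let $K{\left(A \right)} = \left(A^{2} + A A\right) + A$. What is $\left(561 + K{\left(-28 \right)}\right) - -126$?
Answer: $2227$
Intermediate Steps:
$K{\left(A \right)} = A + 2 A^{2}$ ($K{\left(A \right)} = \left(A^{2} + A^{2}\right) + A = 2 A^{2} + A = A + 2 A^{2}$)
$\left(561 + K{\left(-28 \right)}\right) - -126 = \left(561 - 28 \left(1 + 2 \left(-28\right)\right)\right) - -126 = \left(561 - 28 \left(1 - 56\right)\right) + \left(150 - 24\right) = \left(561 - -1540\right) + 126 = \left(561 + 1540\right) + 126 = 2101 + 126 = 2227$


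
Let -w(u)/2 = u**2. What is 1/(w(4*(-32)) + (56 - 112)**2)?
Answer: -1/29632 ≈ -3.3747e-5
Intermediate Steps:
w(u) = -2*u**2
1/(w(4*(-32)) + (56 - 112)**2) = 1/(-2*(4*(-32))**2 + (56 - 112)**2) = 1/(-2*(-128)**2 + (-56)**2) = 1/(-2*16384 + 3136) = 1/(-32768 + 3136) = 1/(-29632) = -1/29632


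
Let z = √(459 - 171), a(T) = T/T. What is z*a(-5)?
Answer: 12*√2 ≈ 16.971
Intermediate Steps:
a(T) = 1
z = 12*√2 (z = √288 = 12*√2 ≈ 16.971)
z*a(-5) = (12*√2)*1 = 12*√2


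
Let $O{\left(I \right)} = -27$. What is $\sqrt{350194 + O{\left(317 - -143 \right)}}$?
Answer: $\sqrt{350167} \approx 591.75$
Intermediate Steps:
$\sqrt{350194 + O{\left(317 - -143 \right)}} = \sqrt{350194 - 27} = \sqrt{350167}$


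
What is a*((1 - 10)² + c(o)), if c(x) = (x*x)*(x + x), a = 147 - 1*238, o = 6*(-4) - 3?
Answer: 3574935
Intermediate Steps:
o = -27 (o = -24 - 3 = -27)
a = -91 (a = 147 - 238 = -91)
c(x) = 2*x³ (c(x) = x²*(2*x) = 2*x³)
a*((1 - 10)² + c(o)) = -91*((1 - 10)² + 2*(-27)³) = -91*((-9)² + 2*(-19683)) = -91*(81 - 39366) = -91*(-39285) = 3574935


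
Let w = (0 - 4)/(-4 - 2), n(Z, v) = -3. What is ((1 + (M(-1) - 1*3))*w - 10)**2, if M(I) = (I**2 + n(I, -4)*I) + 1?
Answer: 64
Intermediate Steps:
M(I) = 1 + I**2 - 3*I (M(I) = (I**2 - 3*I) + 1 = 1 + I**2 - 3*I)
w = 2/3 (w = -4/(-6) = -4*(-1/6) = 2/3 ≈ 0.66667)
((1 + (M(-1) - 1*3))*w - 10)**2 = ((1 + ((1 + (-1)**2 - 3*(-1)) - 1*3))*(2/3) - 10)**2 = ((1 + ((1 + 1 + 3) - 3))*(2/3) - 10)**2 = ((1 + (5 - 3))*(2/3) - 10)**2 = ((1 + 2)*(2/3) - 10)**2 = (3*(2/3) - 10)**2 = (2 - 10)**2 = (-8)**2 = 64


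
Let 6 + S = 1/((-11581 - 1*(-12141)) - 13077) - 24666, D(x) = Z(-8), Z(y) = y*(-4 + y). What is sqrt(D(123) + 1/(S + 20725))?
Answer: sqrt(260352859682202)/1646820 ≈ 9.7979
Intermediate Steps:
D(x) = 96 (D(x) = -8*(-4 - 8) = -8*(-12) = 96)
S = -308819425/12517 (S = -6 + (1/((-11581 - 1*(-12141)) - 13077) - 24666) = -6 + (1/((-11581 + 12141) - 13077) - 24666) = -6 + (1/(560 - 13077) - 24666) = -6 + (1/(-12517) - 24666) = -6 + (-1/12517 - 24666) = -6 - 308744323/12517 = -308819425/12517 ≈ -24672.)
sqrt(D(123) + 1/(S + 20725)) = sqrt(96 + 1/(-308819425/12517 + 20725)) = sqrt(96 + 1/(-49404600/12517)) = sqrt(96 - 12517/49404600) = sqrt(4742829083/49404600) = sqrt(260352859682202)/1646820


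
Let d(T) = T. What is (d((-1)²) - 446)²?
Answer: 198025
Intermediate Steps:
(d((-1)²) - 446)² = ((-1)² - 446)² = (1 - 446)² = (-445)² = 198025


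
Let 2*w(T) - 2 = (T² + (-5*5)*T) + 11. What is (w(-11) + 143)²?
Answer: 483025/4 ≈ 1.2076e+5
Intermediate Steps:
w(T) = 13/2 + T²/2 - 25*T/2 (w(T) = 1 + ((T² + (-5*5)*T) + 11)/2 = 1 + ((T² - 25*T) + 11)/2 = 1 + (11 + T² - 25*T)/2 = 1 + (11/2 + T²/2 - 25*T/2) = 13/2 + T²/2 - 25*T/2)
(w(-11) + 143)² = ((13/2 + (½)*(-11)² - 25/2*(-11)) + 143)² = ((13/2 + (½)*121 + 275/2) + 143)² = ((13/2 + 121/2 + 275/2) + 143)² = (409/2 + 143)² = (695/2)² = 483025/4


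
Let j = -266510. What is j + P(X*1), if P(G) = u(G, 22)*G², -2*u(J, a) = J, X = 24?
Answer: -273422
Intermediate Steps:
u(J, a) = -J/2
P(G) = -G³/2 (P(G) = (-G/2)*G² = -G³/2)
j + P(X*1) = -266510 - (24*1)³/2 = -266510 - ½*24³ = -266510 - ½*13824 = -266510 - 6912 = -273422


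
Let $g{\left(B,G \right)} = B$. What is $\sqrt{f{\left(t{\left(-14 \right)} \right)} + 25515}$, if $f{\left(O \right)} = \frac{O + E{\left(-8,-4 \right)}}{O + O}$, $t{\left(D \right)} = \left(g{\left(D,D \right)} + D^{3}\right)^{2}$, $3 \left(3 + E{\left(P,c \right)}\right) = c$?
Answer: $\frac{\sqrt{6987070214634}}{16548} \approx 159.74$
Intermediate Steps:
$E{\left(P,c \right)} = -3 + \frac{c}{3}$
$t{\left(D \right)} = \left(D + D^{3}\right)^{2}$
$f{\left(O \right)} = \frac{- \frac{13}{3} + O}{2 O}$ ($f{\left(O \right)} = \frac{O + \left(-3 + \frac{1}{3} \left(-4\right)\right)}{O + O} = \frac{O - \frac{13}{3}}{2 O} = \left(O - \frac{13}{3}\right) \frac{1}{2 O} = \left(- \frac{13}{3} + O\right) \frac{1}{2 O} = \frac{- \frac{13}{3} + O}{2 O}$)
$\sqrt{f{\left(t{\left(-14 \right)} \right)} + 25515} = \sqrt{\frac{-13 + 3 \left(-14\right)^{2} \left(1 + \left(-14\right)^{2}\right)^{2}}{6 \left(-14\right)^{2} \left(1 + \left(-14\right)^{2}\right)^{2}} + 25515} = \sqrt{\frac{-13 + 3 \cdot 196 \left(1 + 196\right)^{2}}{6 \cdot 196 \left(1 + 196\right)^{2}} + 25515} = \sqrt{\frac{-13 + 3 \cdot 196 \cdot 197^{2}}{6 \cdot 196 \cdot 197^{2}} + 25515} = \sqrt{\frac{-13 + 3 \cdot 196 \cdot 38809}{6 \cdot 196 \cdot 38809} + 25515} = \sqrt{\frac{-13 + 3 \cdot 7606564}{6 \cdot 7606564} + 25515} = \sqrt{\frac{1}{6} \cdot \frac{1}{7606564} \left(-13 + 22819692\right) + 25515} = \sqrt{\frac{1}{6} \cdot \frac{1}{7606564} \cdot 22819679 + 25515} = \sqrt{\frac{22819679}{45639384} + 25515} = \sqrt{\frac{1164511702439}{45639384}} = \frac{\sqrt{6987070214634}}{16548}$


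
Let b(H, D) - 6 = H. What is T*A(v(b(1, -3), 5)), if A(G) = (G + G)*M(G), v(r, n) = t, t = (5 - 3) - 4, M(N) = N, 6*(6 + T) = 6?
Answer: -40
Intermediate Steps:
T = -5 (T = -6 + (⅙)*6 = -6 + 1 = -5)
b(H, D) = 6 + H
t = -2 (t = 2 - 4 = -2)
v(r, n) = -2
A(G) = 2*G² (A(G) = (G + G)*G = (2*G)*G = 2*G²)
T*A(v(b(1, -3), 5)) = -10*(-2)² = -10*4 = -5*8 = -40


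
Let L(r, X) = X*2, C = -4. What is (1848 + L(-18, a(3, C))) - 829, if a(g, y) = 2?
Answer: 1023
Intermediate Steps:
L(r, X) = 2*X
(1848 + L(-18, a(3, C))) - 829 = (1848 + 2*2) - 829 = (1848 + 4) - 829 = 1852 - 829 = 1023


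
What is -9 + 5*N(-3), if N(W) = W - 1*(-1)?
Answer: -19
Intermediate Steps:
N(W) = 1 + W (N(W) = W + 1 = 1 + W)
-9 + 5*N(-3) = -9 + 5*(1 - 3) = -9 + 5*(-2) = -9 - 10 = -19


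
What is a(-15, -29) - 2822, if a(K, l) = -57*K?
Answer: -1967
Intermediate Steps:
a(-15, -29) - 2822 = -57*(-15) - 2822 = 855 - 2822 = -1967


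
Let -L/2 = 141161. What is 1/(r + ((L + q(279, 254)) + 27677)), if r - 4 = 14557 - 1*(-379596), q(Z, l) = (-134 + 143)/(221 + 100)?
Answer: 107/14927787 ≈ 7.1678e-6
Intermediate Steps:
L = -282322 (L = -2*141161 = -282322)
q(Z, l) = 3/107 (q(Z, l) = 9/321 = 9*(1/321) = 3/107)
r = 394157 (r = 4 + (14557 - 1*(-379596)) = 4 + (14557 + 379596) = 4 + 394153 = 394157)
1/(r + ((L + q(279, 254)) + 27677)) = 1/(394157 + ((-282322 + 3/107) + 27677)) = 1/(394157 + (-30208451/107 + 27677)) = 1/(394157 - 27247012/107) = 1/(14927787/107) = 107/14927787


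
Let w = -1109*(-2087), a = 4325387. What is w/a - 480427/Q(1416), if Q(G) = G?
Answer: -2074755392321/6124747992 ≈ -338.75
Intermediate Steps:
w = 2314483
w/a - 480427/Q(1416) = 2314483/4325387 - 480427/1416 = -2074755392321/6124747992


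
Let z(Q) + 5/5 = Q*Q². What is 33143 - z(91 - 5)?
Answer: -602912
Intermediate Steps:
z(Q) = -1 + Q³ (z(Q) = -1 + Q*Q² = -1 + Q³)
33143 - z(91 - 5) = 33143 - (-1 + (91 - 5)³) = 33143 - (-1 + 86³) = 33143 - (-1 + 636056) = 33143 - 1*636055 = 33143 - 636055 = -602912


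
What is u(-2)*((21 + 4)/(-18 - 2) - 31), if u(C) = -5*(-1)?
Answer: -645/4 ≈ -161.25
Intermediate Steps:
u(C) = 5
u(-2)*((21 + 4)/(-18 - 2) - 31) = 5*((21 + 4)/(-18 - 2) - 31) = 5*(25/(-20) - 31) = 5*(25*(-1/20) - 31) = 5*(-5/4 - 31) = 5*(-129/4) = -645/4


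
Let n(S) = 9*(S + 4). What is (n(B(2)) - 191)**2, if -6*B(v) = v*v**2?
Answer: 27889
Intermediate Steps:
B(v) = -v**3/6 (B(v) = -v*v**2/6 = -v**3/6)
n(S) = 36 + 9*S (n(S) = 9*(4 + S) = 36 + 9*S)
(n(B(2)) - 191)**2 = ((36 + 9*(-1/6*2**3)) - 191)**2 = ((36 + 9*(-1/6*8)) - 191)**2 = ((36 + 9*(-4/3)) - 191)**2 = ((36 - 12) - 191)**2 = (24 - 191)**2 = (-167)**2 = 27889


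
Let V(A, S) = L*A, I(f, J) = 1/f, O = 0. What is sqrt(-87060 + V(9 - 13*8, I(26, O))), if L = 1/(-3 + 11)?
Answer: 5*I*sqrt(55726)/4 ≈ 295.08*I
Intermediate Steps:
L = 1/8 ≈ 0.12500
V(A, S) = A/8
sqrt(-87060 + V(9 - 13*8, I(26, O))) = sqrt(-87060 + (9 - 13*8)/8) = sqrt(-87060 + (9 - 104)/8) = sqrt(-87060 + (1/8)*(-95)) = sqrt(-87060 - 95/8) = sqrt(-696575/8) = 5*I*sqrt(55726)/4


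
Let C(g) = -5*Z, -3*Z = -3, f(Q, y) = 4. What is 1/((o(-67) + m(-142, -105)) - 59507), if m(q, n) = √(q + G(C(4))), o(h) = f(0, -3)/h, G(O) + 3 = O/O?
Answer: -29680799/1766217149905 - 17956*I/5298651449715 ≈ -1.6805e-5 - 3.3888e-9*I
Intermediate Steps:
Z = 1 (Z = -⅓*(-3) = 1)
C(g) = -5 (C(g) = -5*1 = -5)
G(O) = -2 (G(O) = -3 + O/O = -3 + 1 = -2)
o(h) = 4/h
m(q, n) = √(-2 + q) (m(q, n) = √(q - 2) = √(-2 + q))
1/((o(-67) + m(-142, -105)) - 59507) = 1/((4/(-67) + √(-2 - 142)) - 59507) = 1/((4*(-1/67) + √(-144)) - 59507) = 1/((-4/67 + 12*I) - 59507) = 1/(-3986973/67 + 12*I) = 4489*(-3986973/67 - 12*I)/15895954349145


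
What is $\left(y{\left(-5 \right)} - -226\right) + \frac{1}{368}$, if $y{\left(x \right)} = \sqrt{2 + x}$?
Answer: $\frac{83169}{368} + i \sqrt{3} \approx 226.0 + 1.732 i$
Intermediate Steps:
$\left(y{\left(-5 \right)} - -226\right) + \frac{1}{368} = \left(\sqrt{2 - 5} - -226\right) + \frac{1}{368} = \left(\sqrt{-3} + 226\right) + \frac{1}{368} = \left(i \sqrt{3} + 226\right) + \frac{1}{368} = \left(226 + i \sqrt{3}\right) + \frac{1}{368} = \frac{83169}{368} + i \sqrt{3}$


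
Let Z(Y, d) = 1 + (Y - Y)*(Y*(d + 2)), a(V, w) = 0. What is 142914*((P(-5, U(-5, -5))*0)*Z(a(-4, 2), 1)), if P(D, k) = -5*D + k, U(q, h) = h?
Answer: 0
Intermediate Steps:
Z(Y, d) = 1 (Z(Y, d) = 1 + 0*(Y*(2 + d)) = 1 + 0 = 1)
P(D, k) = k - 5*D
142914*((P(-5, U(-5, -5))*0)*Z(a(-4, 2), 1)) = 142914*(((-5 - 5*(-5))*0)*1) = 142914*(((-5 + 25)*0)*1) = 142914*((20*0)*1) = 142914*(0*1) = 142914*0 = 0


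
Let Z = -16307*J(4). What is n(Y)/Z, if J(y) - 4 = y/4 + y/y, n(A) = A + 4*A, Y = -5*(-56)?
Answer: -700/48921 ≈ -0.014309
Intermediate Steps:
Y = 280
n(A) = 5*A
J(y) = 5 + y/4 (J(y) = 4 + (y/4 + y/y) = 4 + (y*(1/4) + 1) = 4 + (y/4 + 1) = 4 + (1 + y/4) = 5 + y/4)
Z = -97842 (Z = -16307*(5 + (1/4)*4) = -16307*(5 + 1) = -16307*6 = -97842)
n(Y)/Z = (5*280)/(-97842) = 1400*(-1/97842) = -700/48921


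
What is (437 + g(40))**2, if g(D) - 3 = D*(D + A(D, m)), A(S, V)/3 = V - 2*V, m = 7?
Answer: 1440000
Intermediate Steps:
A(S, V) = -3*V (A(S, V) = 3*(V - 2*V) = 3*(-V) = -3*V)
g(D) = 3 + D*(-21 + D) (g(D) = 3 + D*(D - 3*7) = 3 + D*(D - 21) = 3 + D*(-21 + D))
(437 + g(40))**2 = (437 + (3 + 40**2 - 21*40))**2 = (437 + (3 + 1600 - 840))**2 = (437 + 763)**2 = 1200**2 = 1440000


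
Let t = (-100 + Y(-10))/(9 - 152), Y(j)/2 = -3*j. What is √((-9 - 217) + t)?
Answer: I*√4615754/143 ≈ 15.024*I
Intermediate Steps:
Y(j) = -6*j (Y(j) = 2*(-3*j) = -6*j)
t = 40/143 (t = (-100 - 6*(-10))/(9 - 152) = (-100 + 60)/(-143) = -40*(-1/143) = 40/143 ≈ 0.27972)
√((-9 - 217) + t) = √((-9 - 217) + 40/143) = √(-226 + 40/143) = √(-32278/143) = I*√4615754/143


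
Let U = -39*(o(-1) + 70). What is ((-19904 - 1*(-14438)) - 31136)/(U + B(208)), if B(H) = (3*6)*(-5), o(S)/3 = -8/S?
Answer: 18301/1878 ≈ 9.7449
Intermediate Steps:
o(S) = -24/S (o(S) = 3*(-8/S) = -24/S)
B(H) = -90 (B(H) = 18*(-5) = -90)
U = -3666 (U = -39*(-24/(-1) + 70) = -39*(-24*(-1) + 70) = -39*(24 + 70) = -39*94 = -3666)
((-19904 - 1*(-14438)) - 31136)/(U + B(208)) = ((-19904 - 1*(-14438)) - 31136)/(-3666 - 90) = ((-19904 + 14438) - 31136)/(-3756) = (-5466 - 31136)*(-1/3756) = -36602*(-1/3756) = 18301/1878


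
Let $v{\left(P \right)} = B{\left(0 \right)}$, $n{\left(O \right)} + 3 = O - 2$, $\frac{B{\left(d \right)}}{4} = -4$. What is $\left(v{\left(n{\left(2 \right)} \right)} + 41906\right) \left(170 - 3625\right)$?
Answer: $-144729950$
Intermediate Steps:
$B{\left(d \right)} = -16$ ($B{\left(d \right)} = 4 \left(-4\right) = -16$)
$n{\left(O \right)} = -5 + O$ ($n{\left(O \right)} = -3 + \left(O - 2\right) = -3 + \left(-2 + O\right) = -5 + O$)
$v{\left(P \right)} = -16$
$\left(v{\left(n{\left(2 \right)} \right)} + 41906\right) \left(170 - 3625\right) = \left(-16 + 41906\right) \left(170 - 3625\right) = 41890 \left(-3455\right) = -144729950$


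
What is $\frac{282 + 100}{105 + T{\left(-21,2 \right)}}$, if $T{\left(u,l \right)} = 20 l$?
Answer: $\frac{382}{145} \approx 2.6345$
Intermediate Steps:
$\frac{282 + 100}{105 + T{\left(-21,2 \right)}} = \frac{282 + 100}{105 + 20 \cdot 2} = \frac{382}{105 + 40} = \frac{382}{145}$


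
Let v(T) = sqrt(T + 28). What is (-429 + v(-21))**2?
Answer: (429 - sqrt(7))**2 ≈ 1.8178e+5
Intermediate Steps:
v(T) = sqrt(28 + T)
(-429 + v(-21))**2 = (-429 + sqrt(28 - 21))**2 = (-429 + sqrt(7))**2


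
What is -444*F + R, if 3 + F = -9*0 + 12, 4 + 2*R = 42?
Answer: -3977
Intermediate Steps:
R = 19 (R = -2 + (½)*42 = -2 + 21 = 19)
F = 9 (F = -3 + (-9*0 + 12) = -3 + (0 + 12) = -3 + 12 = 9)
-444*F + R = -444*9 + 19 = -3996 + 19 = -3977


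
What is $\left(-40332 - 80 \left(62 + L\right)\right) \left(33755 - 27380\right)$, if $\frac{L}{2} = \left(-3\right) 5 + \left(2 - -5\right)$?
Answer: $-280576500$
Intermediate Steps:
$L = -16$ ($L = 2 \left(\left(-3\right) 5 + \left(2 - -5\right)\right) = 2 \left(-15 + \left(2 + 5\right)\right) = 2 \left(-15 + 7\right) = 2 \left(-8\right) = -16$)
$\left(-40332 - 80 \left(62 + L\right)\right) \left(33755 - 27380\right) = \left(-40332 - 80 \left(62 - 16\right)\right) \left(33755 - 27380\right) = \left(-40332 - 3680\right) \left(33755 - 27380\right) = \left(-44012\right) 6375 = -280576500$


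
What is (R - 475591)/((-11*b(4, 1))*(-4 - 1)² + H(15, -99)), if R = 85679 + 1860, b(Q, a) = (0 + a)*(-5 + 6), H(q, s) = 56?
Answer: 388052/219 ≈ 1771.9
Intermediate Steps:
b(Q, a) = a (b(Q, a) = a*1 = a)
R = 87539
(R - 475591)/((-11*b(4, 1))*(-4 - 1)² + H(15, -99)) = (87539 - 475591)/((-11*1)*(-4 - 1)² + 56) = -388052/(-11*(-5)² + 56) = -388052/(-11*25 + 56) = -388052/(-275 + 56) = -388052/(-219) = -388052*(-1/219) = 388052/219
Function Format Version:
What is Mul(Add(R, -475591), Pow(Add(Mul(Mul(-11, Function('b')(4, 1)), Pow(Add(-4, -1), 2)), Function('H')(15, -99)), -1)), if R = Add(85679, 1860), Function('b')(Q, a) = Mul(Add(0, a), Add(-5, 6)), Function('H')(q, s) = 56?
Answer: Rational(388052, 219) ≈ 1771.9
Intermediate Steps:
Function('b')(Q, a) = a (Function('b')(Q, a) = Mul(a, 1) = a)
R = 87539
Mul(Add(R, -475591), Pow(Add(Mul(Mul(-11, Function('b')(4, 1)), Pow(Add(-4, -1), 2)), Function('H')(15, -99)), -1)) = Mul(Add(87539, -475591), Pow(Add(Mul(Mul(-11, 1), Pow(Add(-4, -1), 2)), 56), -1)) = Mul(-388052, Pow(Add(Mul(-11, Pow(-5, 2)), 56), -1)) = Mul(-388052, Pow(Add(Mul(-11, 25), 56), -1)) = Mul(-388052, Pow(Add(-275, 56), -1)) = Mul(-388052, Pow(-219, -1)) = Mul(-388052, Rational(-1, 219)) = Rational(388052, 219)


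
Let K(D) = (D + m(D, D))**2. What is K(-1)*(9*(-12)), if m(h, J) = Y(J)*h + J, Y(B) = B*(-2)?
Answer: -1728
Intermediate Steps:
Y(B) = -2*B
m(h, J) = J - 2*J*h (m(h, J) = (-2*J)*h + J = -2*J*h + J = J - 2*J*h)
K(D) = (D + D*(1 - 2*D))**2
K(-1)*(9*(-12)) = (4*(-1)**2*(1 - 1*(-1))**2)*(9*(-12)) = (4*1*(1 + 1)**2)*(-108) = (4*1*2**2)*(-108) = (4*1*4)*(-108) = 16*(-108) = -1728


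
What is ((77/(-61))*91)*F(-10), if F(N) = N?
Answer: 70070/61 ≈ 1148.7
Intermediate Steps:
((77/(-61))*91)*F(-10) = ((77/(-61))*91)*(-10) = ((77*(-1/61))*91)*(-10) = -77/61*91*(-10) = -7007/61*(-10) = 70070/61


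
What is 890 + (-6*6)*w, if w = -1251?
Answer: 45926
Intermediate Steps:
890 + (-6*6)*w = 890 - 6*6*(-1251) = 890 - 36*(-1251) = 890 + 45036 = 45926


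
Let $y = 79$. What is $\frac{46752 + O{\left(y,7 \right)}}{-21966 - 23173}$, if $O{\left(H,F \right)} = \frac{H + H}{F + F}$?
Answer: $- \frac{327343}{315973} \approx -1.036$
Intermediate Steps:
$O{\left(H,F \right)} = \frac{H}{F}$ ($O{\left(H,F \right)} = \frac{2 H}{2 F} = 2 H \frac{1}{2 F} = \frac{H}{F}$)
$\frac{46752 + O{\left(y,7 \right)}}{-21966 - 23173} = \frac{46752 + \frac{79}{7}}{-21966 - 23173} = \frac{46752 + 79 \cdot \frac{1}{7}}{-45139} = \left(46752 + \frac{79}{7}\right) \left(- \frac{1}{45139}\right) = \frac{327343}{7} \left(- \frac{1}{45139}\right) = - \frac{327343}{315973}$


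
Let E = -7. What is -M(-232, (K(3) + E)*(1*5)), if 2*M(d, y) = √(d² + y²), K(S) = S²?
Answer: -√13481 ≈ -116.11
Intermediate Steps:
M(d, y) = √(d² + y²)/2
-M(-232, (K(3) + E)*(1*5)) = -√((-232)² + ((3² - 7)*(1*5))²)/2 = -√(53824 + ((9 - 7)*5)²)/2 = -√(53824 + (2*5)²)/2 = -√(53824 + 10²)/2 = -√(53824 + 100)/2 = -√53924/2 = -2*√13481/2 = -√13481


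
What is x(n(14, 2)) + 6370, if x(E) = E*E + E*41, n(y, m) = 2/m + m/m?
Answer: 6456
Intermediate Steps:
n(y, m) = 1 + 2/m (n(y, m) = 2/m + 1 = 1 + 2/m)
x(E) = E**2 + 41*E
x(n(14, 2)) + 6370 = ((2 + 2)/2)*(41 + (2 + 2)/2) + 6370 = ((1/2)*4)*(41 + (1/2)*4) + 6370 = 2*(41 + 2) + 6370 = 2*43 + 6370 = 86 + 6370 = 6456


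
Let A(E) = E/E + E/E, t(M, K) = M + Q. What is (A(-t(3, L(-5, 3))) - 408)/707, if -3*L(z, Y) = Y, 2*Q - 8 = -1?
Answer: -58/101 ≈ -0.57426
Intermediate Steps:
Q = 7/2 (Q = 4 + (1/2)*(-1) = 4 - 1/2 = 7/2 ≈ 3.5000)
L(z, Y) = -Y/3
t(M, K) = 7/2 + M (t(M, K) = M + 7/2 = 7/2 + M)
A(E) = 2 (A(E) = 1 + 1 = 2)
(A(-t(3, L(-5, 3))) - 408)/707 = (2 - 408)/707 = -406*1/707 = -58/101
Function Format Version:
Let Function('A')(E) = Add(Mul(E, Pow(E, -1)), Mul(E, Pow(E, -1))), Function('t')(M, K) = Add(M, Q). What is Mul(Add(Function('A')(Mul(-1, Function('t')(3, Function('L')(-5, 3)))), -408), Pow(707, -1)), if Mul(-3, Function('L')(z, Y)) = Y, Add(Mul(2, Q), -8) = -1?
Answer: Rational(-58, 101) ≈ -0.57426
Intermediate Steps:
Q = Rational(7, 2) (Q = Add(4, Mul(Rational(1, 2), -1)) = Add(4, Rational(-1, 2)) = Rational(7, 2) ≈ 3.5000)
Function('L')(z, Y) = Mul(Rational(-1, 3), Y)
Function('t')(M, K) = Add(Rational(7, 2), M) (Function('t')(M, K) = Add(M, Rational(7, 2)) = Add(Rational(7, 2), M))
Function('A')(E) = 2 (Function('A')(E) = Add(1, 1) = 2)
Mul(Add(Function('A')(Mul(-1, Function('t')(3, Function('L')(-5, 3)))), -408), Pow(707, -1)) = Mul(Add(2, -408), Pow(707, -1)) = Mul(-406, Rational(1, 707)) = Rational(-58, 101)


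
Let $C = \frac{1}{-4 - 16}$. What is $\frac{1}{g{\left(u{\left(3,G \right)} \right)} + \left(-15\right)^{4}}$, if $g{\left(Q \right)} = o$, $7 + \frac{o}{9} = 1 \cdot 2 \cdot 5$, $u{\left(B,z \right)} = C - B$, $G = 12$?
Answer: $\frac{1}{50652} \approx 1.9743 \cdot 10^{-5}$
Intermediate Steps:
$C = - \frac{1}{20}$ ($C = \frac{1}{-20} = - \frac{1}{20} \approx -0.05$)
$u{\left(B,z \right)} = - \frac{1}{20} - B$
$o = 27$ ($o = -63 + 9 \cdot 1 \cdot 2 \cdot 5 = -63 + 9 \cdot 2 \cdot 5 = -63 + 9 \cdot 10 = -63 + 90 = 27$)
$g{\left(Q \right)} = 27$
$\frac{1}{g{\left(u{\left(3,G \right)} \right)} + \left(-15\right)^{4}} = \frac{1}{27 + \left(-15\right)^{4}} = \frac{1}{27 + 50625} = \frac{1}{50652}$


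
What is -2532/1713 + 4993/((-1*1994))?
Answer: -4533939/1138574 ≈ -3.9821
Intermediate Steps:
-2532/1713 + 4993/((-1*1994)) = -2532*1/1713 + 4993/(-1994) = -844/571 + 4993*(-1/1994) = -844/571 - 4993/1994 = -4533939/1138574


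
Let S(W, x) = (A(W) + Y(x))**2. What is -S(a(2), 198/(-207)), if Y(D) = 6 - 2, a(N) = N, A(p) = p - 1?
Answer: -25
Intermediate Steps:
A(p) = -1 + p
Y(D) = 4
S(W, x) = (3 + W)**2 (S(W, x) = ((-1 + W) + 4)**2 = (3 + W)**2)
-S(a(2), 198/(-207)) = -(3 + 2)**2 = -1*5**2 = -1*25 = -25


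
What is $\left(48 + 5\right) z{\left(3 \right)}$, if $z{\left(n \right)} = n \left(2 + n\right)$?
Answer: $795$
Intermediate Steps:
$\left(48 + 5\right) z{\left(3 \right)} = \left(48 + 5\right) 3 \left(2 + 3\right) = 53 \cdot 3 \cdot 5 = 53 \cdot 15 = 795$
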